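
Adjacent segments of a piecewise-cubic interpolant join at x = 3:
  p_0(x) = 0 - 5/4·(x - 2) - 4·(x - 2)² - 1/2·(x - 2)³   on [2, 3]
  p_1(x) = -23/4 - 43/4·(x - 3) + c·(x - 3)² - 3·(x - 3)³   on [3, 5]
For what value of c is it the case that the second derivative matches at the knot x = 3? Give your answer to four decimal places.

p_0''(x) = -8 - 3·(x - 2), so p_0''(3) = -11. On the right, p_1''(3) = 2c, so c = -11/2.

-5.5000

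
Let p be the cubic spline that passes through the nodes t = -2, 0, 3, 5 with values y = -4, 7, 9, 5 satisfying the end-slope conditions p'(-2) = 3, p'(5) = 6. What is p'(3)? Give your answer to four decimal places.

Write M_i for p''(x_i). With h_i = 2, 3, 2 and divided differences Δ_i = 11/2, 2/3, -2, the continuity of p' gives the tridiagonal system
  2·M_0 + 10·M_1 + 3·M_2 = 6(Δ_1 - Δ_0) = -29
  3·M_1 + 10·M_2 + 2·M_3 = 6(Δ_2 - Δ_1) = -16
Clamped end conditions give two more equations: 2h_0·M_0 + h_0·M_1 = 6(Δ_0 - p'(-2)) = 15 and h_2·M_2 + 2h_2·M_3 = 6(p'(5) - Δ_2) = 48.
Solving: M_0 = 499/96, M_1 = -139/48, M_2 = -167/48, M_3 = 1319/96.
On [3, 5], p'(t) = b_2 + 2c_2·(t - 3) + 3d_2·(t - 3)² with b_2 = Δ_2 - h_2(2M_2 + M_3)/6 = -409/96, c_2 = M_2/2 = -167/96, d_2 = (M_3 - M_2)/(6h_2) = 551/384. So p'(3) = -409/96.

-4.2604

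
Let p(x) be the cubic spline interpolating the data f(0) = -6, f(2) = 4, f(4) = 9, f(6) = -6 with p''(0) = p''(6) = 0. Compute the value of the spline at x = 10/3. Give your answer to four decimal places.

Let M_i = p''(x_i). Step sizes h_i = 2, 2, 2; slopes of the chords Δ_i = (y_(i+1) - y_i)/h_i = 5, 5/2, -15/2.
  2·M_0 + 8·M_1 + 2·M_2 = 6(Δ_1 - Δ_0) = -15
  2·M_1 + 8·M_2 + 2·M_3 = 6(Δ_2 - Δ_1) = -60
Natural end conditions: M_0 = M_3 = 0.
Solving: M_0 = 0, M_1 = 0, M_2 = -15/2, M_3 = 0.
On [2, 4], p(x) = 4 + 5·(x - 2) + 0·(x - 2)² - 5/8·(x - 2)³.
With (x - 2) = 4/3: p(10/3) = 248/27.

9.1852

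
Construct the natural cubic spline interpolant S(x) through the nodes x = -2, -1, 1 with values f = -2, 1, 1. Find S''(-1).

Write M_i for S''(x_i). With h_i = 1, 2 and divided differences Δ_i = 3, 0, the continuity of S' gives the tridiagonal system
  1·M_0 + 6·M_1 + 2·M_2 = 6(Δ_1 - Δ_0) = -18
Natural end conditions: M_0 = M_2 = 0.
Solving the tridiagonal system: M_0 = 0, M_1 = -3, M_2 = 0.

-3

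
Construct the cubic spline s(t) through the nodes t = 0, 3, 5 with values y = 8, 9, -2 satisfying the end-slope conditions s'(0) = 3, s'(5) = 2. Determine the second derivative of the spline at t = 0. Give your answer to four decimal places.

With m_i denoting the second derivative at x_i, h_i = 3, 2, and Δ_i = (y_(i+1) − y_i)/h_i = 1/3, -11/2:
  3·m_0 + 10·m_1 + 2·m_2 = 6(Δ_1 - Δ_0) = -35
Clamped end conditions give two more equations: 2h_0·m_0 + h_0·m_1 = 6(Δ_0 - s'(0)) = -16 and h_1·m_1 + 2h_1·m_2 = 6(s'(5) - Δ_1) = 45.
Solving the tridiagonal system: m_0 = 19/30, m_1 = -33/5, m_2 = 291/20.

0.6333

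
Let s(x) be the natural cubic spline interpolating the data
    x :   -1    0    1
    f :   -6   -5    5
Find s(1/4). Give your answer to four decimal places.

Write M_i for s''(x_i). With h_i = 1, 1 and divided differences Δ_i = 1, 10, the continuity of s' gives the tridiagonal system
  1·M_0 + 4·M_1 + 1·M_2 = 6(Δ_1 - Δ_0) = 54
Natural end conditions: M_0 = M_2 = 0.
Hence M_0 = 0, M_1 = 27/2, M_2 = 0.
On [0, 1], s(x) = -5 + 11/2·x + 27/4·x² - 9/4·x³.
With x = 1/4: s(1/4) = -829/256.

-3.2383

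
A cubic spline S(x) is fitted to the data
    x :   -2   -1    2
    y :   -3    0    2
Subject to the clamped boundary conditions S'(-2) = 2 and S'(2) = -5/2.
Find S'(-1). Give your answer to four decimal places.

3.1875

With M_i denoting the second derivative at x_i, h_i = 1, 3, and Δ_i = (y_(i+1) − y_i)/h_i = 3, 2/3:
  1·M_0 + 8·M_1 + 3·M_2 = 6(Δ_1 - Δ_0) = -14
Clamped end conditions give two more equations: 2h_0·M_0 + h_0·M_1 = 6(Δ_0 - S'(-2)) = 6 and h_1·M_1 + 2h_1·M_2 = 6(S'(2) - Δ_1) = -19.
Solving the tridiagonal system: M_0 = 29/8, M_1 = -5/4, M_2 = -61/24.
On [-1, 2], S'(x) = b_1 + 2c_1·(x + 1) + 3d_1·(x + 1)² with b_1 = Δ_1 - h_1(2M_1 + M_2)/6 = 51/16, c_1 = M_1/2 = -5/8, d_1 = (M_2 - M_1)/(6h_1) = -31/432. So S'(-1) = 51/16.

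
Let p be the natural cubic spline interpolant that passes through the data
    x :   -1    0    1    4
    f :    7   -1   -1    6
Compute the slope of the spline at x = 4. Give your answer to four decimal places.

2.4624

Write σ_i for p''(x_i). With h_i = 1, 1, 3 and divided differences Δ_i = -8, 0, 7/3, the continuity of p' gives the tridiagonal system
  1·σ_0 + 4·σ_1 + 1·σ_2 = 6(Δ_1 - Δ_0) = 48
  1·σ_1 + 8·σ_2 + 3·σ_3 = 6(Δ_2 - Δ_1) = 14
Natural end conditions: σ_0 = σ_3 = 0.
Solving: σ_0 = 0, σ_1 = 370/31, σ_2 = 8/31, σ_3 = 0.
On [1, 4], p'(x) = b_2 + 2c_2·(x - 1) + 3d_2·(x - 1)² with b_2 = Δ_2 - h_2(2σ_2 + σ_3)/6 = 193/93, c_2 = σ_2/2 = 4/31, d_2 = (σ_3 - σ_2)/(6h_2) = -4/279. So p'(4) = 229/93.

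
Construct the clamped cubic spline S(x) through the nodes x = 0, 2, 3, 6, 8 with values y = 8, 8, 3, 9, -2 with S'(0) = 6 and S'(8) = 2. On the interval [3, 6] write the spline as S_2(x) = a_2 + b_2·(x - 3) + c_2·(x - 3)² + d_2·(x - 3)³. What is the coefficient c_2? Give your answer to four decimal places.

Write m_i for S''(x_i). With h_i = 2, 1, 3, 2 and divided differences Δ_i = 0, -5, 2, -11/2, the continuity of S' gives the tridiagonal system
  2·m_0 + 6·m_1 + 1·m_2 = 6(Δ_1 - Δ_0) = -30
  1·m_1 + 8·m_2 + 3·m_3 = 6(Δ_2 - Δ_1) = 42
  3·m_2 + 10·m_3 + 2·m_4 = 6(Δ_3 - Δ_2) = -45
Clamped end conditions give two more equations: 2h_0·m_0 + h_0·m_1 = 6(Δ_0 - S'(0)) = -36 and h_3·m_3 + 2h_3·m_4 = 6(S'(8) - Δ_3) = 45.
Hence m_0 = -927/136, m_1 = -297/68, m_2 = 669/68, m_3 = -733/68, m_4 = 2263/136.
On [3, 6], with S_2(x) = a_2 + b_2·(x - 3) + c_2·(x - 3)² + d_2·(x - 3)³: c_2 = m_2/2 = 669/136, d_2 = (m_3 - m_2)/(6h_2) = -701/612, b_2 = Δ_2 - h_2(2m_2 + m_3)/6 = -333/136.

4.9191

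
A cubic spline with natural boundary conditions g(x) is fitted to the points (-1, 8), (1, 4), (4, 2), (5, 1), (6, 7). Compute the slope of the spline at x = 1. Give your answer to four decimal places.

-1.0316

Write σ_i for g''(x_i). With h_i = 2, 3, 1, 1 and divided differences Δ_i = -2, -2/3, -1, 6, the continuity of g' gives the tridiagonal system
  2·σ_0 + 10·σ_1 + 3·σ_2 = 6(Δ_1 - Δ_0) = 8
  3·σ_1 + 8·σ_2 + 1·σ_3 = 6(Δ_2 - Δ_1) = -2
  1·σ_2 + 4·σ_3 + 1·σ_4 = 6(Δ_3 - Δ_2) = 42
Natural end conditions: σ_0 = σ_4 = 0.
Solving: σ_0 = 0, σ_1 = 199/137, σ_2 = -298/137, σ_3 = 1513/137, σ_4 = 0.
On [1, 4], g'(x) = b_1 + 2c_1·(x - 1) + 3d_1·(x - 1)² with b_1 = Δ_1 - h_1(2σ_1 + σ_2)/6 = -424/411, c_1 = σ_1/2 = 199/274, d_1 = (σ_2 - σ_1)/(6h_1) = -497/2466. So g'(1) = -424/411.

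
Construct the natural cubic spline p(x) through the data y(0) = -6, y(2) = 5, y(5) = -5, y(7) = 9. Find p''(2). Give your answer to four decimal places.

Write M_i for p''(x_i). With h_i = 2, 3, 2 and divided differences Δ_i = 11/2, -10/3, 7, the continuity of p' gives the tridiagonal system
  2·M_0 + 10·M_1 + 3·M_2 = 6(Δ_1 - Δ_0) = -53
  3·M_1 + 10·M_2 + 2·M_3 = 6(Δ_2 - Δ_1) = 62
Natural end conditions: M_0 = M_3 = 0.
Solving: M_0 = 0, M_1 = -716/91, M_2 = 779/91, M_3 = 0.

-7.8681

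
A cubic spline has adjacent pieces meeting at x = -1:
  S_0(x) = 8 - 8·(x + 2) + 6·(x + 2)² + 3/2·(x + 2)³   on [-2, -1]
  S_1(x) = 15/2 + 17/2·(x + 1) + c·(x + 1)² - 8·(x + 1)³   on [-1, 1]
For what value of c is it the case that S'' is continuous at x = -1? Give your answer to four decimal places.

10.5000

S_0''(x) = 12 + 9·(x + 2), so S_0''(-1) = 21. On the right, S_1''(-1) = 2c, so c = 21/2.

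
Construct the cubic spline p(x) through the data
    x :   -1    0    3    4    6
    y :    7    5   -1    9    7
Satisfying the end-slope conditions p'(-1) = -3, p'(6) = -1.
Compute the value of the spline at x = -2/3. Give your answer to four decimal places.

Write M_i for p''(x_i). With h_i = 1, 3, 1, 2 and divided differences Δ_i = -2, -2, 10, -1, the continuity of p' gives the tridiagonal system
  1·M_0 + 8·M_1 + 3·M_2 = 6(Δ_1 - Δ_0) = 0
  3·M_1 + 8·M_2 + 1·M_3 = 6(Δ_2 - Δ_1) = 72
  1·M_2 + 6·M_3 + 2·M_4 = 6(Δ_3 - Δ_2) = -66
Clamped end conditions give two more equations: 2h_0·M_0 + h_0·M_1 = 6(Δ_0 - p'(-1)) = 6 and h_3·M_3 + 2h_3·M_4 = 6(p'(6) - Δ_3) = 0.
Forward elimination and back-substitution give M_0 = 64/11, M_1 = -62/11, M_2 = 144/11, M_3 = -174/11, M_4 = 87/11.
On [-1, 0], p(x) = 7 - 3·(x + 1) + 32/11·(x + 1)² - 21/11·(x + 1)³.
With (x + 1) = 1/3: p(-2/3) = 619/99.

6.2525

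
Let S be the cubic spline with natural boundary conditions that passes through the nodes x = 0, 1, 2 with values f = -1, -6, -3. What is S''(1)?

12

Write M_i for S''(x_i). With h_i = 1, 1 and divided differences Δ_i = -5, 3, the continuity of S' gives the tridiagonal system
  1·M_0 + 4·M_1 + 1·M_2 = 6(Δ_1 - Δ_0) = 48
Natural end conditions: M_0 = M_2 = 0.
Forward elimination and back-substitution give M_0 = 0, M_1 = 12, M_2 = 0.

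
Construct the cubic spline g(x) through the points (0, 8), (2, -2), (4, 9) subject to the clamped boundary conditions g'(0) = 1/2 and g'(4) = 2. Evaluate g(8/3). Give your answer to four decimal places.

Put m_i = g'' at the i-th knot. Here h = (2, 2) and Δ = (-5, 11/2), so the interior equations h_(i-1)·m_(i-1) + 2(h_(i-1)+h_i)·m_i + h_i·m_(i+1) = 6(Δ_i − Δ_(i-1)) read
  2·m_0 + 8·m_1 + 2·m_2 = 6(Δ_1 - Δ_0) = 63
Clamped end conditions give two more equations: 2h_0·m_0 + h_0·m_1 = 6(Δ_0 - g'(0)) = -33 and h_1·m_1 + 2h_1·m_2 = 6(g'(4) - Δ_1) = -21.
Solving: m_0 = -63/4, m_1 = 15, m_2 = -51/4.
On [2, 4], g(x) = -2 - 1/4·(x - 2) + 15/2·(x - 2)² - 37/16·(x - 2)³.
With (x - 2) = 2/3: g(8/3) = 13/27.

0.4815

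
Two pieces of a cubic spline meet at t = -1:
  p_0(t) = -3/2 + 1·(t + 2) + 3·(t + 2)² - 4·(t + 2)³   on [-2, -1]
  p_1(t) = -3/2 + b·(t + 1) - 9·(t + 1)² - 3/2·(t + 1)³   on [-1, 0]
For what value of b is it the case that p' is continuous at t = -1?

-5

p_0'(t) = 1 + 6·(t + 2) - 12·(t + 2)², so p_0'(-1) = -5. On the right, p_1'(-1) = b, so b = -5.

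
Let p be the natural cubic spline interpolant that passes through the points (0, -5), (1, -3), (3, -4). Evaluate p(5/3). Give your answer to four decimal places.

Put M_i = p'' at the i-th knot. Here h = (1, 2) and Δ = (2, -1/2), so the interior equations h_(i-1)·M_(i-1) + 2(h_(i-1)+h_i)·M_i + h_i·M_(i+1) = 6(Δ_i − Δ_(i-1)) read
  1·M_0 + 6·M_1 + 2·M_2 = 6(Δ_1 - Δ_0) = -15
Natural end conditions: M_0 = M_2 = 0.
Solving the tridiagonal system: M_0 = 0, M_1 = -5/2, M_2 = 0.
On [1, 3], p(x) = -3 + 7/6·(x - 1) - 5/4·(x - 1)² + 5/24·(x - 1)³.
With (x - 1) = 2/3: p(5/3) = -220/81.

-2.7160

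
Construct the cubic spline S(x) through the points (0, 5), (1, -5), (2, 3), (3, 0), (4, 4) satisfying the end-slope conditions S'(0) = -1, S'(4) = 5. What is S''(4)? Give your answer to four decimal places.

-7.3929

Write M_i for S''(x_i). With h_i = 1, 1, 1, 1 and divided differences Δ_i = -10, 8, -3, 4, the continuity of S' gives the tridiagonal system
  1·M_0 + 4·M_1 + 1·M_2 = 6(Δ_1 - Δ_0) = 108
  1·M_1 + 4·M_2 + 1·M_3 = 6(Δ_2 - Δ_1) = -66
  1·M_2 + 4·M_3 + 1·M_4 = 6(Δ_3 - Δ_2) = 42
Clamped end conditions give two more equations: 2h_0·M_0 + h_0·M_1 = 6(Δ_0 - S'(0)) = -54 and h_3·M_3 + 2h_3·M_4 = 6(S'(4) - Δ_3) = 6.
Solving: M_0 = -1431/28, M_1 = 675/14, M_2 = -135/4, M_3 = 291/14, M_4 = -207/28.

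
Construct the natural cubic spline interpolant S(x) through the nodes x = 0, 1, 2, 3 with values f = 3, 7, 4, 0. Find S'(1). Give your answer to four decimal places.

Put M_i = S'' at the i-th knot. Here h = (1, 1, 1) and Δ = (4, -3, -4), so the interior equations h_(i-1)·M_(i-1) + 2(h_(i-1)+h_i)·M_i + h_i·M_(i+1) = 6(Δ_i − Δ_(i-1)) read
  1·M_0 + 4·M_1 + 1·M_2 = 6(Δ_1 - Δ_0) = -42
  1·M_1 + 4·M_2 + 1·M_3 = 6(Δ_2 - Δ_1) = -6
Natural end conditions: M_0 = M_3 = 0.
Solving the tridiagonal system: M_0 = 0, M_1 = -54/5, M_2 = 6/5, M_3 = 0.
On [1, 2], S'(x) = b_1 + 2c_1·(x - 1) + 3d_1·(x - 1)² with b_1 = Δ_1 - h_1(2M_1 + M_2)/6 = 2/5, c_1 = M_1/2 = -27/5, d_1 = (M_2 - M_1)/(6h_1) = 2. So S'(1) = 2/5.

0.4000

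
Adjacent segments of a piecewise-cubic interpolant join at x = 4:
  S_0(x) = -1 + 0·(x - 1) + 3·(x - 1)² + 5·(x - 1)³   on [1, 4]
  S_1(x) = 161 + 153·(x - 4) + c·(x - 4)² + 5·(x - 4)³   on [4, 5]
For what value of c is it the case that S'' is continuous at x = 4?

S_0''(x) = 6 + 30·(x - 1), so S_0''(4) = 96. On the right, S_1''(4) = 2c, so c = 48.

48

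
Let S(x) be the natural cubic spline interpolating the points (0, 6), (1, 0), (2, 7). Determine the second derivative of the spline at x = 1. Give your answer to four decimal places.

Put σ_i = S'' at the i-th knot. Here h = (1, 1) and Δ = (-6, 7), so the interior equations h_(i-1)·σ_(i-1) + 2(h_(i-1)+h_i)·σ_i + h_i·σ_(i+1) = 6(Δ_i − Δ_(i-1)) read
  1·σ_0 + 4·σ_1 + 1·σ_2 = 6(Δ_1 - Δ_0) = 78
Natural end conditions: σ_0 = σ_2 = 0.
Hence σ_0 = 0, σ_1 = 39/2, σ_2 = 0.

19.5000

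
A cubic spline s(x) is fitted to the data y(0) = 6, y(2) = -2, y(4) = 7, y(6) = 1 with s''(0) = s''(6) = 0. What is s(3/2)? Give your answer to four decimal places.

-1.8156

Let M_i = s''(x_i). Step sizes h_i = 2, 2, 2; slopes of the chords Δ_i = (y_(i+1) - y_i)/h_i = -4, 9/2, -3.
  2·M_0 + 8·M_1 + 2·M_2 = 6(Δ_1 - Δ_0) = 51
  2·M_1 + 8·M_2 + 2·M_3 = 6(Δ_2 - Δ_1) = -45
Natural end conditions: M_0 = M_3 = 0.
Solving the tridiagonal system: M_0 = 0, M_1 = 83/10, M_2 = -77/10, M_3 = 0.
On [0, 2], s(x) = 6 - 203/30·x + 0·x² + 83/120·x³.
With x = 3/2: s(3/2) = -581/320.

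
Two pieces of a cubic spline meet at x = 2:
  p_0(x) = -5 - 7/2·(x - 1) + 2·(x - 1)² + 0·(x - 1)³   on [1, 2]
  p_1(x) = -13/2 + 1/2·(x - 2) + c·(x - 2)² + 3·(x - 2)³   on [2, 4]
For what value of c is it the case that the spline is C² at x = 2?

2

p_0''(x) = 4 + 0·(x - 1), so p_0''(2) = 4. On the right, p_1''(2) = 2c, so c = 2.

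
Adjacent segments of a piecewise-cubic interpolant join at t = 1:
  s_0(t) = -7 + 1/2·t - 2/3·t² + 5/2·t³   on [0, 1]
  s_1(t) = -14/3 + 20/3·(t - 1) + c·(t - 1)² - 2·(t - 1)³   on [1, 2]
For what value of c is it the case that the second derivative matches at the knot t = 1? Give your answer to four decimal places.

6.8333

s_0''(t) = -4/3 + 15·t, so s_0''(1) = 41/3. On the right, s_1''(1) = 2c, so c = 41/6.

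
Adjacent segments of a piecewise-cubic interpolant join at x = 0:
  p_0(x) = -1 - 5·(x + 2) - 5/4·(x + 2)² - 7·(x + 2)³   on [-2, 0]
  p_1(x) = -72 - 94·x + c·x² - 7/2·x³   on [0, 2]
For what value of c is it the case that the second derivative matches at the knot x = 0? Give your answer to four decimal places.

p_0''(x) = -5/2 - 42·(x + 2), so p_0''(0) = -173/2. On the right, p_1''(0) = 2c, so c = -173/4.

-43.2500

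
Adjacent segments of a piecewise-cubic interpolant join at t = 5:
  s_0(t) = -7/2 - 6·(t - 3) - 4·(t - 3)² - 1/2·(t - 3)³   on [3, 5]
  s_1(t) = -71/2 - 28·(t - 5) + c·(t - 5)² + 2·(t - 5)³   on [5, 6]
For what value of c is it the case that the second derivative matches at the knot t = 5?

s_0''(t) = -8 - 3·(t - 3), so s_0''(5) = -14. On the right, s_1''(5) = 2c, so c = -7.

-7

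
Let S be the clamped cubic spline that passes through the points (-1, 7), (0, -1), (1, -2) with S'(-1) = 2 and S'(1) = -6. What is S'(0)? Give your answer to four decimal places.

-5.7500

Let σ_i = S''(x_i). Step sizes h_i = 1, 1; slopes of the chords Δ_i = (y_(i+1) - y_i)/h_i = -8, -1.
  1·σ_0 + 4·σ_1 + 1·σ_2 = 6(Δ_1 - Δ_0) = 42
Clamped end conditions give two more equations: 2h_0·σ_0 + h_0·σ_1 = 6(Δ_0 - S'(-1)) = -60 and h_1·σ_1 + 2h_1·σ_2 = 6(S'(1) - Δ_1) = -30.
Forward elimination and back-substitution give σ_0 = -89/2, σ_1 = 29, σ_2 = -59/2.
On [0, 1], S'(t) = b_1 + 2c_1·t + 3d_1·t² with b_1 = Δ_1 - h_1(2σ_1 + σ_2)/6 = -23/4, c_1 = σ_1/2 = 29/2, d_1 = (σ_2 - σ_1)/(6h_1) = -39/4. So S'(0) = -23/4.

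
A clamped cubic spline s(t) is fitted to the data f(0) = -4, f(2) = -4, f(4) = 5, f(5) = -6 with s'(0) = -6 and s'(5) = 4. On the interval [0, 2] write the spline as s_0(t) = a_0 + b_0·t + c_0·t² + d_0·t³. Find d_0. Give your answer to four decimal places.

0.4293

With m_i denoting the second derivative at x_i, h_i = 2, 2, 1, and Δ_i = (y_(i+1) − y_i)/h_i = 0, 9/2, -11:
  2·m_0 + 8·m_1 + 2·m_2 = 6(Δ_1 - Δ_0) = 27
  2·m_1 + 6·m_2 + 1·m_3 = 6(Δ_2 - Δ_1) = -93
Clamped end conditions give two more equations: 2h_0·m_0 + h_0·m_1 = 6(Δ_0 - s'(0)) = 36 and h_2·m_2 + 2h_2·m_3 = 6(s'(5) - Δ_2) = 90.
Solving: m_0 = 197/46, m_1 = 217/23, m_2 = -656/23, m_3 = 1363/23.
On [0, 2], with s_0(t) = a_0 + b_0·t + c_0·t² + d_0·t³: c_0 = m_0/2 = 197/92, d_0 = (m_1 - m_0)/(6h_0) = 79/184, b_0 = Δ_0 - h_0(2m_0 + m_1)/6 = -6.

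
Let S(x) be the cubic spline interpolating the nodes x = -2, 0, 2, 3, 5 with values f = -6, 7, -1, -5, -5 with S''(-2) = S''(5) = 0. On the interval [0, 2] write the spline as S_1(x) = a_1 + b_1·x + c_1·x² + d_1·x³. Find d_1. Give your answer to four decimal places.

0.8857

Put M_i = S'' at the i-th knot. Here h = (2, 2, 1, 2) and Δ = (13/2, -4, -4, 0), so the interior equations h_(i-1)·M_(i-1) + 2(h_(i-1)+h_i)·M_i + h_i·M_(i+1) = 6(Δ_i − Δ_(i-1)) read
  2·M_0 + 8·M_1 + 2·M_2 = 6(Δ_1 - Δ_0) = -63
  2·M_1 + 6·M_2 + 1·M_3 = 6(Δ_2 - Δ_1) = 0
  1·M_2 + 6·M_3 + 2·M_4 = 6(Δ_3 - Δ_2) = 24
Natural end conditions: M_0 = M_4 = 0.
Forward elimination and back-substitution give M_0 = 0, M_1 = -2157/256, M_2 = 141/64, M_3 = 465/128, M_4 = 0.
On [0, 2], with S_1(x) = a_1 + b_1·x + c_1·x² + d_1·x³: c_1 = M_1/2 = -2157/512, d_1 = (M_2 - M_1)/(6h_1) = 907/1024, b_1 = Δ_1 - h_1(2M_1 + M_2)/6 = 113/128.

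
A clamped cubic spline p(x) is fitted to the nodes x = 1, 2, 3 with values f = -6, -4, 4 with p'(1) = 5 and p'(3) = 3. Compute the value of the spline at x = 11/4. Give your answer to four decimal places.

2.5859

Let M_i = p''(x_i). Step sizes h_i = 1, 1; slopes of the chords Δ_i = (y_(i+1) - y_i)/h_i = 2, 8.
  1·M_0 + 4·M_1 + 1·M_2 = 6(Δ_1 - Δ_0) = 36
Clamped end conditions give two more equations: 2h_0·M_0 + h_0·M_1 = 6(Δ_0 - p'(1)) = -18 and h_1·M_1 + 2h_1·M_2 = 6(p'(3) - Δ_1) = -30.
Solving: M_0 = -19, M_1 = 20, M_2 = -25.
On [2, 3], p(x) = -4 + 11/2·(x - 2) + 10·(x - 2)² - 15/2·(x - 2)³.
With (x - 2) = 3/4: p(11/4) = 331/128.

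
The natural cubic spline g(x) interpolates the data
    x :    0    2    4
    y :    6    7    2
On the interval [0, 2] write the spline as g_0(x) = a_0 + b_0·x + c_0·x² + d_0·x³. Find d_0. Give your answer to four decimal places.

-0.1875

Write M_i for g''(x_i). With h_i = 2, 2 and divided differences Δ_i = 1/2, -5/2, the continuity of g' gives the tridiagonal system
  2·M_0 + 8·M_1 + 2·M_2 = 6(Δ_1 - Δ_0) = -18
Natural end conditions: M_0 = M_2 = 0.
Solving: M_0 = 0, M_1 = -9/4, M_2 = 0.
On [0, 2], with g_0(x) = a_0 + b_0·x + c_0·x² + d_0·x³: c_0 = M_0/2 = 0, d_0 = (M_1 - M_0)/(6h_0) = -3/16, b_0 = Δ_0 - h_0(2M_0 + M_1)/6 = 5/4.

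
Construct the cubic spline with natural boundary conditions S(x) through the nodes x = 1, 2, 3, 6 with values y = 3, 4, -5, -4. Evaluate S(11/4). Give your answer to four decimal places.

-2.5756

With m_i denoting the second derivative at x_i, h_i = 1, 1, 3, and Δ_i = (y_(i+1) − y_i)/h_i = 1, -9, 1/3:
  1·m_0 + 4·m_1 + 1·m_2 = 6(Δ_1 - Δ_0) = -60
  1·m_1 + 8·m_2 + 3·m_3 = 6(Δ_2 - Δ_1) = 56
Natural end conditions: m_0 = m_3 = 0.
Forward elimination and back-substitution give m_0 = 0, m_1 = -536/31, m_2 = 284/31, m_3 = 0.
On [2, 3], S(x) = 4 - 443/93·(x - 2) - 268/31·(x - 2)² + 410/93·(x - 2)³.
With (x - 2) = 3/4: S(11/4) = -2555/992.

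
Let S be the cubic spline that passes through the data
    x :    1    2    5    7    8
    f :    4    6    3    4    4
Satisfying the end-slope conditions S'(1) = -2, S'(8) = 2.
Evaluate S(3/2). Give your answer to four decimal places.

Write m_i for S''(x_i). With h_i = 1, 3, 2, 1 and divided differences Δ_i = 2, -1, 1/2, 0, the continuity of S' gives the tridiagonal system
  1·m_0 + 8·m_1 + 3·m_2 = 6(Δ_1 - Δ_0) = -18
  3·m_1 + 10·m_2 + 2·m_3 = 6(Δ_2 - Δ_1) = 9
  2·m_2 + 6·m_3 + 1·m_4 = 6(Δ_3 - Δ_2) = -3
Clamped end conditions give two more equations: 2h_0·m_0 + h_0·m_1 = 6(Δ_0 - S'(1)) = 24 and h_3·m_3 + 2h_3·m_4 = 6(S'(8) - Δ_3) = 12.
Solving: m_0 = 2161/148, m_1 = -385/74, m_2 = 445/148, m_3 = -101/37, m_4 = 545/74.
On [1, 2], S(x) = 4 - 2·(x - 1) + 2161/296·(x - 1)² - 977/296·(x - 1)³.
With (x - 1) = 1/2: S(3/2) = 10449/2368.

4.4126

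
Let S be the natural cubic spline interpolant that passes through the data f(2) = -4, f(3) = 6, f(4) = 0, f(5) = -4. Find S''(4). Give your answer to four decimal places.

Write M_i for S''(x_i). With h_i = 1, 1, 1 and divided differences Δ_i = 10, -6, -4, the continuity of S' gives the tridiagonal system
  1·M_0 + 4·M_1 + 1·M_2 = 6(Δ_1 - Δ_0) = -96
  1·M_1 + 4·M_2 + 1·M_3 = 6(Δ_2 - Δ_1) = 12
Natural end conditions: M_0 = M_3 = 0.
Solving: M_0 = 0, M_1 = -132/5, M_2 = 48/5, M_3 = 0.

9.6000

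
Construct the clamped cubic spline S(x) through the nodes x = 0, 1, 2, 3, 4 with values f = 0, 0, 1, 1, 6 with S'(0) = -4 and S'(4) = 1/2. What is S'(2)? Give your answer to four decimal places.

-0.6786

Write m_i for S''(x_i). With h_i = 1, 1, 1, 1 and divided differences Δ_i = 0, 1, 0, 5, the continuity of S' gives the tridiagonal system
  1·m_0 + 4·m_1 + 1·m_2 = 6(Δ_1 - Δ_0) = 6
  1·m_1 + 4·m_2 + 1·m_3 = 6(Δ_2 - Δ_1) = -6
  1·m_2 + 4·m_3 + 1·m_4 = 6(Δ_3 - Δ_2) = 30
Clamped end conditions give two more equations: 2h_0·m_0 + h_0·m_1 = 6(Δ_0 - S'(0)) = 24 and h_3·m_3 + 2h_3·m_4 = 6(S'(4) - Δ_3) = -27.
Solving: m_0 = 681/56, m_1 = -9/28, m_2 = -39/8, m_3 = 387/28, m_4 = -1143/56.
On [2, 3], S'(x) = b_2 + 2c_2·(x - 2) + 3d_2·(x - 2)² with b_2 = Δ_2 - h_2(2m_2 + m_3)/6 = -19/28, c_2 = m_2/2 = -39/16, d_2 = (m_3 - m_2)/(6h_2) = 349/112. So S'(2) = -19/28.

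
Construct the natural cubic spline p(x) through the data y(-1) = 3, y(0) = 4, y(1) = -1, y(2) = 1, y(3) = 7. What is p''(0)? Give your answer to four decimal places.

-12.2143

Put M_i = p'' at the i-th knot. Here h = (1, 1, 1, 1) and Δ = (1, -5, 2, 6), so the interior equations h_(i-1)·M_(i-1) + 2(h_(i-1)+h_i)·M_i + h_i·M_(i+1) = 6(Δ_i − Δ_(i-1)) read
  1·M_0 + 4·M_1 + 1·M_2 = 6(Δ_1 - Δ_0) = -36
  1·M_1 + 4·M_2 + 1·M_3 = 6(Δ_2 - Δ_1) = 42
  1·M_2 + 4·M_3 + 1·M_4 = 6(Δ_3 - Δ_2) = 24
Natural end conditions: M_0 = M_4 = 0.
Solving: M_0 = 0, M_1 = -171/14, M_2 = 90/7, M_3 = 39/14, M_4 = 0.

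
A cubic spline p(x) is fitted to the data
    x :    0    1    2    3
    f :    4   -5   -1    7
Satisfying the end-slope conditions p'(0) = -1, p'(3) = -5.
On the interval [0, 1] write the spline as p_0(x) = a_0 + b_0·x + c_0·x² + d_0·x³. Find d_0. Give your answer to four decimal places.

Put M_i = p'' at the i-th knot. Here h = (1, 1, 1) and Δ = (-9, 4, 8), so the interior equations h_(i-1)·M_(i-1) + 2(h_(i-1)+h_i)·M_i + h_i·M_(i+1) = 6(Δ_i − Δ_(i-1)) read
  1·M_0 + 4·M_1 + 1·M_2 = 6(Δ_1 - Δ_0) = 78
  1·M_1 + 4·M_2 + 1·M_3 = 6(Δ_2 - Δ_1) = 24
Clamped end conditions give two more equations: 2h_0·M_0 + h_0·M_1 = 6(Δ_0 - p'(0)) = -48 and h_2·M_2 + 2h_2·M_3 = 6(p'(3) - Δ_2) = -78.
Hence M_0 = -556/15, M_1 = 392/15, M_2 = 158/15, M_3 = -664/15.
On [0, 1], with p_0(x) = a_0 + b_0·x + c_0·x² + d_0·x³: c_0 = M_0/2 = -278/15, d_0 = (M_1 - M_0)/(6h_0) = 158/15, b_0 = Δ_0 - h_0(2M_0 + M_1)/6 = -1.

10.5333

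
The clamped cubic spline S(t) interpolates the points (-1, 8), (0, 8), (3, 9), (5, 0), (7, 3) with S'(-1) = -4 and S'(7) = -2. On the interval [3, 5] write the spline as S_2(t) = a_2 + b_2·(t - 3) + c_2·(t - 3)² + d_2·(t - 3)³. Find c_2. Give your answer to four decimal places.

-2.3264

With M_i denoting the second derivative at x_i, h_i = 1, 3, 2, 2, and Δ_i = (y_(i+1) − y_i)/h_i = 0, 1/3, -9/2, 3/2:
  1·M_0 + 8·M_1 + 3·M_2 = 6(Δ_1 - Δ_0) = 2
  3·M_1 + 10·M_2 + 2·M_3 = 6(Δ_2 - Δ_1) = -29
  2·M_2 + 8·M_3 + 2·M_4 = 6(Δ_3 - Δ_2) = 36
Clamped end conditions give two more equations: 2h_0·M_0 + h_0·M_1 = 6(Δ_0 - S'(-1)) = 24 and h_3·M_3 + 2h_3·M_4 = 6(S'(7) - Δ_3) = -21.
Solving the tridiagonal system: M_0 = 845/72, M_1 = 19/36, M_2 = -335/72, M_3 = 287/36, M_4 = -665/72.
On [3, 5], with S_2(t) = a_2 + b_2·(t - 3) + c_2·(t - 3)² + d_2·(t - 3)³: c_2 = M_2/2 = -335/144, d_2 = (M_3 - M_2)/(6h_2) = 101/96, b_2 = Δ_2 - h_2(2M_2 + M_3)/6 = -73/18.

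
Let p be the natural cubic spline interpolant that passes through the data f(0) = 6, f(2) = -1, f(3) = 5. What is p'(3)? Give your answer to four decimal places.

With M_i denoting the second derivative at x_i, h_i = 2, 1, and Δ_i = (y_(i+1) − y_i)/h_i = -7/2, 6:
  2·M_0 + 6·M_1 + 1·M_2 = 6(Δ_1 - Δ_0) = 57
Natural end conditions: M_0 = M_2 = 0.
Solving the tridiagonal system: M_0 = 0, M_1 = 19/2, M_2 = 0.
On [2, 3], p'(t) = b_1 + 2c_1·(t - 2) + 3d_1·(t - 2)² with b_1 = Δ_1 - h_1(2M_1 + M_2)/6 = 17/6, c_1 = M_1/2 = 19/4, d_1 = (M_2 - M_1)/(6h_1) = -19/12. So p'(3) = 91/12.

7.5833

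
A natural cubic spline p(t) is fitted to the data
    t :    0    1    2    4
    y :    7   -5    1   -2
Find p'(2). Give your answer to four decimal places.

Let M_i = p''(x_i). Step sizes h_i = 1, 1, 2; slopes of the chords Δ_i = (y_(i+1) - y_i)/h_i = -12, 6, -3/2.
  1·M_0 + 4·M_1 + 1·M_2 = 6(Δ_1 - Δ_0) = 108
  1·M_1 + 6·M_2 + 2·M_3 = 6(Δ_2 - Δ_1) = -45
Natural end conditions: M_0 = M_3 = 0.
Forward elimination and back-substitution give M_0 = 0, M_1 = 693/23, M_2 = -288/23, M_3 = 0.
On [2, 4], p'(t) = b_2 + 2c_2·(t - 2) + 3d_2·(t - 2)² with b_2 = Δ_2 - h_2(2M_2 + M_3)/6 = 315/46, c_2 = M_2/2 = -144/23, d_2 = (M_3 - M_2)/(6h_2) = 24/23. So p'(2) = 315/46.

6.8478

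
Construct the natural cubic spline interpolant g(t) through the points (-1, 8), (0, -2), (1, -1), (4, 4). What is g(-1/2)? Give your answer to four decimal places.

1.9435

Write M_i for g''(x_i). With h_i = 1, 1, 3 and divided differences Δ_i = -10, 1, 5/3, the continuity of g' gives the tridiagonal system
  1·M_0 + 4·M_1 + 1·M_2 = 6(Δ_1 - Δ_0) = 66
  1·M_1 + 8·M_2 + 3·M_3 = 6(Δ_2 - Δ_1) = 4
Natural end conditions: M_0 = M_3 = 0.
Solving: M_0 = 0, M_1 = 524/31, M_2 = -50/31, M_3 = 0.
On [-1, 0], g(t) = 8 - 1192/93·(t + 1) + 0·(t + 1)² + 262/93·(t + 1)³.
With (t + 1) = 1/2: g(-1/2) = 241/124.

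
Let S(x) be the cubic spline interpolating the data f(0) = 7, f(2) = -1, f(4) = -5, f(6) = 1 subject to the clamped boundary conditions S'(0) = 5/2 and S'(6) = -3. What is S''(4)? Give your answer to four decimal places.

6.0667

Let σ_i = S''(x_i). Step sizes h_i = 2, 2, 2; slopes of the chords Δ_i = (y_(i+1) - y_i)/h_i = -4, -2, 3.
  2·σ_0 + 8·σ_1 + 2·σ_2 = 6(Δ_1 - Δ_0) = 12
  2·σ_1 + 8·σ_2 + 2·σ_3 = 6(Δ_2 - Δ_1) = 30
Clamped end conditions give two more equations: 2h_0·σ_0 + h_0·σ_1 = 6(Δ_0 - S'(0)) = -39 and h_2·σ_2 + 2h_2·σ_3 = 6(S'(6) - Δ_2) = -36.
Hence σ_0 = -167/15, σ_1 = 83/30, σ_2 = 91/15, σ_3 = -361/30.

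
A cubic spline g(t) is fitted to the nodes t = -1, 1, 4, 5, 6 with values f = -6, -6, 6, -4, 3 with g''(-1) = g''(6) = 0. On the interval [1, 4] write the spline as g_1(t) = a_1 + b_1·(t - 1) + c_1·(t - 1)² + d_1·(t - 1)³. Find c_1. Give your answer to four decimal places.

3.7555

Let σ_i = g''(x_i). Step sizes h_i = 2, 3, 1, 1; slopes of the chords Δ_i = (y_(i+1) - y_i)/h_i = 0, 4, -10, 7.
  2·σ_0 + 10·σ_1 + 3·σ_2 = 6(Δ_1 - Δ_0) = 24
  3·σ_1 + 8·σ_2 + 1·σ_3 = 6(Δ_2 - Δ_1) = -84
  1·σ_2 + 4·σ_3 + 1·σ_4 = 6(Δ_3 - Δ_2) = 102
Natural end conditions: σ_0 = σ_4 = 0.
Forward elimination and back-substitution give σ_0 = 0, σ_1 = 1029/137, σ_2 = -2334/137, σ_3 = 4077/137, σ_4 = 0.
On [1, 4], with g_1(t) = a_1 + b_1·(t - 1) + c_1·(t - 1)² + d_1·(t - 1)³: c_1 = σ_1/2 = 1029/274, d_1 = (σ_2 - σ_1)/(6h_1) = -1121/822, b_1 = Δ_1 - h_1(2σ_1 + σ_2)/6 = 686/137.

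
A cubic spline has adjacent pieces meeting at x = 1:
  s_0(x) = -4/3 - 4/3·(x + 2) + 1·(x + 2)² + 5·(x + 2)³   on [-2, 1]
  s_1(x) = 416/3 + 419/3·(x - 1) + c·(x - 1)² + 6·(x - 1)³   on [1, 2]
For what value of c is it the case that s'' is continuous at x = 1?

46

s_0''(x) = 2 + 30·(x + 2), so s_0''(1) = 92. On the right, s_1''(1) = 2c, so c = 46.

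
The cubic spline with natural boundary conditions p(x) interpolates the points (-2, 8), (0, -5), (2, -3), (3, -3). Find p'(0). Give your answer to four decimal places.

-2.2273

Write σ_i for p''(x_i). With h_i = 2, 2, 1 and divided differences Δ_i = -13/2, 1, 0, the continuity of p' gives the tridiagonal system
  2·σ_0 + 8·σ_1 + 2·σ_2 = 6(Δ_1 - Δ_0) = 45
  2·σ_1 + 6·σ_2 + 1·σ_3 = 6(Δ_2 - Δ_1) = -6
Natural end conditions: σ_0 = σ_3 = 0.
Forward elimination and back-substitution give σ_0 = 0, σ_1 = 141/22, σ_2 = -69/22, σ_3 = 0.
On [0, 2], p'(x) = b_1 + 2c_1·x + 3d_1·x² with b_1 = Δ_1 - h_1(2σ_1 + σ_2)/6 = -49/22, c_1 = σ_1/2 = 141/44, d_1 = (σ_2 - σ_1)/(6h_1) = -35/44. So p'(0) = -49/22.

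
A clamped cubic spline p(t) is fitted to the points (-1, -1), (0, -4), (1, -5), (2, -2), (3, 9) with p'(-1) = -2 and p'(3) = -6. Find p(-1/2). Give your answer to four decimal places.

-2.4688

With M_i denoting the second derivative at x_i, h_i = 1, 1, 1, 1, and Δ_i = (y_(i+1) − y_i)/h_i = -3, -1, 3, 11:
  1·M_0 + 4·M_1 + 1·M_2 = 6(Δ_1 - Δ_0) = 12
  1·M_1 + 4·M_2 + 1·M_3 = 6(Δ_2 - Δ_1) = 24
  1·M_2 + 4·M_3 + 1·M_4 = 6(Δ_3 - Δ_2) = 48
Clamped end conditions give two more equations: 2h_0·M_0 + h_0·M_1 = 6(Δ_0 - p'(-1)) = -6 and h_3·M_3 + 2h_3·M_4 = 6(p'(3) - Δ_3) = -102.
Forward elimination and back-substitution give M_0 = -11/2, M_1 = 5, M_2 = -5/2, M_3 = 29, M_4 = -131/2.
On [-1, 0], p(t) = -1 - 2·(t + 1) - 11/4·(t + 1)² + 7/4·(t + 1)³.
With (t + 1) = 1/2: p(-1/2) = -79/32.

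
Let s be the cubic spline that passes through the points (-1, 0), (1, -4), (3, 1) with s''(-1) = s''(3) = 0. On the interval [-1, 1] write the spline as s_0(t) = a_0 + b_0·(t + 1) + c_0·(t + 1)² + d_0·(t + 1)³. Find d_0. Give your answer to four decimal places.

Write m_i for s''(x_i). With h_i = 2, 2 and divided differences Δ_i = -2, 5/2, the continuity of s' gives the tridiagonal system
  2·m_0 + 8·m_1 + 2·m_2 = 6(Δ_1 - Δ_0) = 27
Natural end conditions: m_0 = m_2 = 0.
Solving the tridiagonal system: m_0 = 0, m_1 = 27/8, m_2 = 0.
On [-1, 1], with s_0(t) = a_0 + b_0·(t + 1) + c_0·(t + 1)² + d_0·(t + 1)³: c_0 = m_0/2 = 0, d_0 = (m_1 - m_0)/(6h_0) = 9/32, b_0 = Δ_0 - h_0(2m_0 + m_1)/6 = -25/8.

0.2813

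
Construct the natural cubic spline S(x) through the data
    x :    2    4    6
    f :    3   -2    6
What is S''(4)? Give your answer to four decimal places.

With M_i denoting the second derivative at x_i, h_i = 2, 2, and Δ_i = (y_(i+1) − y_i)/h_i = -5/2, 4:
  2·M_0 + 8·M_1 + 2·M_2 = 6(Δ_1 - Δ_0) = 39
Natural end conditions: M_0 = M_2 = 0.
Solving the tridiagonal system: M_0 = 0, M_1 = 39/8, M_2 = 0.

4.8750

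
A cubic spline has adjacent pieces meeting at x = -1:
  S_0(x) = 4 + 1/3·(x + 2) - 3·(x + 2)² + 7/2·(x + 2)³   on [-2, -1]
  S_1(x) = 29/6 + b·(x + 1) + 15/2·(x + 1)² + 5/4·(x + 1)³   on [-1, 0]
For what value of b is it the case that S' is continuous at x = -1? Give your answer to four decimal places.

S_0'(x) = 1/3 - 6·(x + 2) + 21/2·(x + 2)², so S_0'(-1) = 29/6. On the right, S_1'(-1) = b, so b = 29/6.

4.8333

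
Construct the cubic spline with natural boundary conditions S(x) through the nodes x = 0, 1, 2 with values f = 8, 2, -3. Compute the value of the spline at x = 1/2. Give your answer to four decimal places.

With M_i denoting the second derivative at x_i, h_i = 1, 1, and Δ_i = (y_(i+1) − y_i)/h_i = -6, -5:
  1·M_0 + 4·M_1 + 1·M_2 = 6(Δ_1 - Δ_0) = 6
Natural end conditions: M_0 = M_2 = 0.
Solving: M_0 = 0, M_1 = 3/2, M_2 = 0.
On [0, 1], S(x) = 8 - 25/4·x + 0·x² + 1/4·x³.
With x = 1/2: S(1/2) = 157/32.

4.9063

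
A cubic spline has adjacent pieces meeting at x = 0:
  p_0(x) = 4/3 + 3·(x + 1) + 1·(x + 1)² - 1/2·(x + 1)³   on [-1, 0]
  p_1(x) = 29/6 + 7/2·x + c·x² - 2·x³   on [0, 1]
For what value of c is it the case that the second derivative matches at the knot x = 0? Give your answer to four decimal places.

-0.5000

p_0''(x) = 2 - 3·(x + 1), so p_0''(0) = -1. On the right, p_1''(0) = 2c, so c = -1/2.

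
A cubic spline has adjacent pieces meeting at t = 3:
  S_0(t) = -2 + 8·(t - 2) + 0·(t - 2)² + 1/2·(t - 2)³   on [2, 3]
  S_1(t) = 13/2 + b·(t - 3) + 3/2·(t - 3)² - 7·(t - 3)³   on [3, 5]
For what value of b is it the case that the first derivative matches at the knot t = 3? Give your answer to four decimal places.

9.5000

S_0'(t) = 8 + 0·(t - 2) + 3/2·(t - 2)², so S_0'(3) = 19/2. On the right, S_1'(3) = b, so b = 19/2.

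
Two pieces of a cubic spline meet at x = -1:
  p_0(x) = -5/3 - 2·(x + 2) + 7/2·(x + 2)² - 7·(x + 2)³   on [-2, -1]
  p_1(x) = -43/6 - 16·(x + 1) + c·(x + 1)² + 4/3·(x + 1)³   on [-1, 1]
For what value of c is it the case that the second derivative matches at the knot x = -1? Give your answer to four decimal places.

-17.5000

p_0''(x) = 7 - 42·(x + 2), so p_0''(-1) = -35. On the right, p_1''(-1) = 2c, so c = -35/2.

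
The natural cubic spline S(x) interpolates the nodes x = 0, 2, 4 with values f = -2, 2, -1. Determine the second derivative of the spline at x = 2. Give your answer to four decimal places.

Write M_i for S''(x_i). With h_i = 2, 2 and divided differences Δ_i = 2, -3/2, the continuity of S' gives the tridiagonal system
  2·M_0 + 8·M_1 + 2·M_2 = 6(Δ_1 - Δ_0) = -21
Natural end conditions: M_0 = M_2 = 0.
Forward elimination and back-substitution give M_0 = 0, M_1 = -21/8, M_2 = 0.

-2.6250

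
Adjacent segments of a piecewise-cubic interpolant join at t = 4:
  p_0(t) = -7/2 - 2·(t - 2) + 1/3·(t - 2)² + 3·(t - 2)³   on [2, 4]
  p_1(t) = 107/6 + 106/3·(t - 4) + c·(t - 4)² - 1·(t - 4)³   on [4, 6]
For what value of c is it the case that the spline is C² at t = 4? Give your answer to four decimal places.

18.3333

p_0''(t) = 2/3 + 18·(t - 2), so p_0''(4) = 110/3. On the right, p_1''(4) = 2c, so c = 55/3.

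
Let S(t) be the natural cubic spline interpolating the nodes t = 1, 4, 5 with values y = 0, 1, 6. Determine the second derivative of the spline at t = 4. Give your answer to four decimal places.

Put σ_i = S'' at the i-th knot. Here h = (3, 1) and Δ = (1/3, 5), so the interior equations h_(i-1)·σ_(i-1) + 2(h_(i-1)+h_i)·σ_i + h_i·σ_(i+1) = 6(Δ_i − Δ_(i-1)) read
  3·σ_0 + 8·σ_1 + 1·σ_2 = 6(Δ_1 - Δ_0) = 28
Natural end conditions: σ_0 = σ_2 = 0.
Hence σ_0 = 0, σ_1 = 7/2, σ_2 = 0.

3.5000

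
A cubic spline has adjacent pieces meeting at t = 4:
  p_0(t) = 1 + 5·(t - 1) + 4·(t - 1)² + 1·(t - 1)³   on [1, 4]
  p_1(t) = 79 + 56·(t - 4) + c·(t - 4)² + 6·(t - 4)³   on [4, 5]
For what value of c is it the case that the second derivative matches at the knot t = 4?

p_0''(t) = 8 + 6·(t - 1), so p_0''(4) = 26. On the right, p_1''(4) = 2c, so c = 13.

13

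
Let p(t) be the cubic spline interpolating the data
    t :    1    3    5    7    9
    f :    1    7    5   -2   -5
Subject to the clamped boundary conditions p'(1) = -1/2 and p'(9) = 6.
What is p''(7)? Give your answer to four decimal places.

-1.4107

Let σ_i = p''(x_i). Step sizes h_i = 2, 2, 2, 2; slopes of the chords Δ_i = (y_(i+1) - y_i)/h_i = 3, -1, -7/2, -3/2.
  2·σ_0 + 8·σ_1 + 2·σ_2 = 6(Δ_1 - Δ_0) = -24
  2·σ_1 + 8·σ_2 + 2·σ_3 = 6(Δ_2 - Δ_1) = -15
  2·σ_2 + 8·σ_3 + 2·σ_4 = 6(Δ_3 - Δ_2) = 12
Clamped end conditions give two more equations: 2h_0·σ_0 + h_0·σ_1 = 6(Δ_0 - p'(1)) = 21 and h_3·σ_3 + 2h_3·σ_4 = 6(p'(9) - Δ_3) = 45.
Hence σ_0 = 859/112, σ_1 = -271/56, σ_2 = -5/16, σ_3 = -79/56, σ_4 = 1339/112.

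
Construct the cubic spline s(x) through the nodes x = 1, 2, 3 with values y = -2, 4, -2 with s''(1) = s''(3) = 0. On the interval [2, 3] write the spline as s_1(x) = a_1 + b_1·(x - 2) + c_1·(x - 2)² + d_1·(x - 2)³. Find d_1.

3

With m_i denoting the second derivative at x_i, h_i = 1, 1, and Δ_i = (y_(i+1) − y_i)/h_i = 6, -6:
  1·m_0 + 4·m_1 + 1·m_2 = 6(Δ_1 - Δ_0) = -72
Natural end conditions: m_0 = m_2 = 0.
Solving the tridiagonal system: m_0 = 0, m_1 = -18, m_2 = 0.
On [2, 3], with s_1(x) = a_1 + b_1·(x - 2) + c_1·(x - 2)² + d_1·(x - 2)³: c_1 = m_1/2 = -9, d_1 = (m_2 - m_1)/(6h_1) = 3, b_1 = Δ_1 - h_1(2m_1 + m_2)/6 = 0.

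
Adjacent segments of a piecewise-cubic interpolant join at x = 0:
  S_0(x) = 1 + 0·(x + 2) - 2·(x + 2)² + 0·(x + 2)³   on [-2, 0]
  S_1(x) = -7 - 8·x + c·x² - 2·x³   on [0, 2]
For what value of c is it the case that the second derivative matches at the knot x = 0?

S_0''(x) = -4 + 0·(x + 2), so S_0''(0) = -4. On the right, S_1''(0) = 2c, so c = -2.

-2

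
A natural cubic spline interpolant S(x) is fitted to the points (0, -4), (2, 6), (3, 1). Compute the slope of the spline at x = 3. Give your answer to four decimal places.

-6.6667

With m_i denoting the second derivative at x_i, h_i = 2, 1, and Δ_i = (y_(i+1) − y_i)/h_i = 5, -5:
  2·m_0 + 6·m_1 + 1·m_2 = 6(Δ_1 - Δ_0) = -60
Natural end conditions: m_0 = m_2 = 0.
Solving: m_0 = 0, m_1 = -10, m_2 = 0.
On [2, 3], S'(x) = b_1 + 2c_1·(x - 2) + 3d_1·(x - 2)² with b_1 = Δ_1 - h_1(2m_1 + m_2)/6 = -5/3, c_1 = m_1/2 = -5, d_1 = (m_2 - m_1)/(6h_1) = 5/3. So S'(3) = -20/3.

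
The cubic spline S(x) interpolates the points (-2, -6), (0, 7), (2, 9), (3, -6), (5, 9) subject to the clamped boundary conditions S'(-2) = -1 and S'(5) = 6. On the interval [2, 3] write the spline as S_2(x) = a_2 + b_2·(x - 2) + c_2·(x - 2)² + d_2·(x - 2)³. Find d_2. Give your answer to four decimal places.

Let m_i = S''(x_i). Step sizes h_i = 2, 2, 1, 2; slopes of the chords Δ_i = (y_(i+1) - y_i)/h_i = 13/2, 1, -15, 15/2.
  2·m_0 + 8·m_1 + 2·m_2 = 6(Δ_1 - Δ_0) = -33
  2·m_1 + 6·m_2 + 1·m_3 = 6(Δ_2 - Δ_1) = -96
  1·m_2 + 6·m_3 + 2·m_4 = 6(Δ_3 - Δ_2) = 135
Clamped end conditions give two more equations: 2h_0·m_0 + h_0·m_1 = 6(Δ_0 - S'(-2)) = 45 and h_3·m_3 + 2h_3·m_4 = 6(S'(5) - Δ_3) = -9.
Solving: m_0 = 748/61, m_1 = -247/122, m_2 = -2521/122, m_3 = 1954/61, m_4 = -4457/244.
On [2, 3], with S_2(x) = a_2 + b_2·(x - 2) + c_2·(x - 2)² + d_2·(x - 2)³: c_2 = m_2/2 = -2521/244, d_2 = (m_3 - m_2)/(6h_2) = 2143/244, b_2 = Δ_2 - h_2(2m_2 + m_3)/6 = -1641/122.

8.7828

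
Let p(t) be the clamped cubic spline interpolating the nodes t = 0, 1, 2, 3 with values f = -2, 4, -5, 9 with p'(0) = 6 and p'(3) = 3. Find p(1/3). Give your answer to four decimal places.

With M_i denoting the second derivative at x_i, h_i = 1, 1, 1, and Δ_i = (y_(i+1) − y_i)/h_i = 6, -9, 14:
  1·M_0 + 4·M_1 + 1·M_2 = 6(Δ_1 - Δ_0) = -90
  1·M_1 + 4·M_2 + 1·M_3 = 6(Δ_2 - Δ_1) = 138
Clamped end conditions give two more equations: 2h_0·M_0 + h_0·M_1 = 6(Δ_0 - p'(0)) = 0 and h_2·M_2 + 2h_2·M_3 = 6(p'(3) - Δ_2) = -66.
Solving: M_0 = 108/5, M_1 = -216/5, M_2 = 306/5, M_3 = -318/5.
On [0, 1], p(t) = -2 + 6·t + 54/5·t² - 54/5·t³.
With t = 1/3: p(1/3) = 4/5.

0.8000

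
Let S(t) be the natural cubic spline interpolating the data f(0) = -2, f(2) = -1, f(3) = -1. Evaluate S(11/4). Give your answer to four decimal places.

-0.9805

With σ_i denoting the second derivative at x_i, h_i = 2, 1, and Δ_i = (y_(i+1) − y_i)/h_i = 1/2, 0:
  2·σ_0 + 6·σ_1 + 1·σ_2 = 6(Δ_1 - Δ_0) = -3
Natural end conditions: σ_0 = σ_2 = 0.
Forward elimination and back-substitution give σ_0 = 0, σ_1 = -1/2, σ_2 = 0.
On [2, 3], S(t) = -1 + 1/6·(t - 2) - 1/4·(t - 2)² + 1/12·(t - 2)³.
With (t - 2) = 3/4: S(11/4) = -251/256.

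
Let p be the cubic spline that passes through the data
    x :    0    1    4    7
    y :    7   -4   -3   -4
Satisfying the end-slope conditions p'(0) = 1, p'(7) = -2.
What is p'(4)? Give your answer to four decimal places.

3.7742

Write M_i for p''(x_i). With h_i = 1, 3, 3 and divided differences Δ_i = -11, 1/3, -1/3, the continuity of p' gives the tridiagonal system
  1·M_0 + 8·M_1 + 3·M_2 = 6(Δ_1 - Δ_0) = 68
  3·M_1 + 12·M_2 + 3·M_3 = 6(Δ_2 - Δ_1) = -4
Clamped end conditions give two more equations: 2h_0·M_0 + h_0·M_1 = 6(Δ_0 - p'(0)) = -72 and h_2·M_2 + 2h_2·M_3 = 6(p'(7) - Δ_2) = -10.
Forward elimination and back-substitution give M_0 = -1358/31, M_1 = 484/31, M_2 = -406/93, M_3 = 16/31.
On [4, 7], p'(x) = b_2 + 2c_2·(x - 4) + 3d_2·(x - 4)² with b_2 = Δ_2 - h_2(2M_2 + M_3)/6 = 117/31, c_2 = M_2/2 = -203/93, d_2 = (M_3 - M_2)/(6h_2) = 227/837. So p'(4) = 117/31.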